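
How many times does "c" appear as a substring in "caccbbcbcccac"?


Searching for "c" in "caccbbcbcccac"
Scanning each position:
  Position 0: "c" => MATCH
  Position 1: "a" => no
  Position 2: "c" => MATCH
  Position 3: "c" => MATCH
  Position 4: "b" => no
  Position 5: "b" => no
  Position 6: "c" => MATCH
  Position 7: "b" => no
  Position 8: "c" => MATCH
  Position 9: "c" => MATCH
  Position 10: "c" => MATCH
  Position 11: "a" => no
  Position 12: "c" => MATCH
Total occurrences: 8

8


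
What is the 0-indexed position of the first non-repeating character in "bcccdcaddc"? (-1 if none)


Input: bcccdcaddc
Character frequencies:
  'a': 1
  'b': 1
  'c': 5
  'd': 3
Scanning left to right for freq == 1:
  Position 0 ('b'): unique! => answer = 0

0


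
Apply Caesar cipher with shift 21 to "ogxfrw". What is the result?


Caesar cipher: shift "ogxfrw" by 21
  'o' (pos 14) + 21 = pos 9 = 'j'
  'g' (pos 6) + 21 = pos 1 = 'b'
  'x' (pos 23) + 21 = pos 18 = 's'
  'f' (pos 5) + 21 = pos 0 = 'a'
  'r' (pos 17) + 21 = pos 12 = 'm'
  'w' (pos 22) + 21 = pos 17 = 'r'
Result: jbsamr

jbsamr


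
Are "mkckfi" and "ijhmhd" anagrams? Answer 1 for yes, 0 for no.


Strings: "mkckfi", "ijhmhd"
Sorted first:  cfikkm
Sorted second: dhhijm
Differ at position 0: 'c' vs 'd' => not anagrams

0


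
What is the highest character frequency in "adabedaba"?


Input: adabedaba
Character counts:
  'a': 4
  'b': 2
  'd': 2
  'e': 1
Maximum frequency: 4

4


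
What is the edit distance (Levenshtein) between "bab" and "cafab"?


Computing edit distance: "bab" -> "cafab"
DP table:
           c    a    f    a    b
      0    1    2    3    4    5
  b   1    1    2    3    4    4
  a   2    2    1    2    3    4
  b   3    3    2    2    3    3
Edit distance = dp[3][5] = 3

3


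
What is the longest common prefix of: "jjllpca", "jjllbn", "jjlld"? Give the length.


Words: jjllpca, jjllbn, jjlld
  Position 0: all 'j' => match
  Position 1: all 'j' => match
  Position 2: all 'l' => match
  Position 3: all 'l' => match
  Position 4: ('p', 'b', 'd') => mismatch, stop
LCP = "jjll" (length 4)

4


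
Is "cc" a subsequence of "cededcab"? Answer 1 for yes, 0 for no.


Check if "cc" is a subsequence of "cededcab"
Greedy scan:
  Position 0 ('c'): matches sub[0] = 'c'
  Position 1 ('e'): no match needed
  Position 2 ('d'): no match needed
  Position 3 ('e'): no match needed
  Position 4 ('d'): no match needed
  Position 5 ('c'): matches sub[1] = 'c'
  Position 6 ('a'): no match needed
  Position 7 ('b'): no match needed
All 2 characters matched => is a subsequence

1


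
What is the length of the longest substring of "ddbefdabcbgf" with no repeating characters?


Input: "ddbefdabcbgf"
Sliding window (track last position of each char):
  Position 0 ('d'): window [0,0] length 1 -- new best
  Position 1 ('d'): repeat (last at 0), move window start to 1
  Position 1 ('d'): window [1,1] length 1
  Position 2 ('b'): window [1,2] length 2 -- new best
  Position 3 ('e'): window [1,3] length 3 -- new best
  Position 4 ('f'): window [1,4] length 4 -- new best
  Position 5 ('d'): repeat (last at 1), move window start to 2
  Position 5 ('d'): window [2,5] length 4
  Position 6 ('a'): window [2,6] length 5 -- new best
  Position 7 ('b'): repeat (last at 2), move window start to 3
  Position 7 ('b'): window [3,7] length 5
  Position 8 ('c'): window [3,8] length 6 -- new best
  Position 9 ('b'): repeat (last at 7), move window start to 8
  Position 9 ('b'): window [8,9] length 2
  Position 10 ('g'): window [8,10] length 3
  Position 11 ('f'): window [8,11] length 4
Longest substring with no repeats: "efdabc" with length 6

6


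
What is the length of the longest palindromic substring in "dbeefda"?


Input: "dbeefda"
Checking substrings for palindromes:
  [2:4] "ee" (len 2) => palindrome
Longest palindromic substring: "ee" with length 2

2


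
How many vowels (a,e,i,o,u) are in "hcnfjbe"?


Input: hcnfjbe
Checking each character:
  'h' at position 0: consonant
  'c' at position 1: consonant
  'n' at position 2: consonant
  'f' at position 3: consonant
  'j' at position 4: consonant
  'b' at position 5: consonant
  'e' at position 6: vowel (running total: 1)
Total vowels: 1

1


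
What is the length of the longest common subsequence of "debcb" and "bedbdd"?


LCS of "debcb" and "bedbdd"
DP table:
           b    e    d    b    d    d
      0    0    0    0    0    0    0
  d   0    0    0    1    1    1    1
  e   0    0    1    1    1    1    1
  b   0    1    1    1    2    2    2
  c   0    1    1    1    2    2    2
  b   0    1    1    1    2    2    2
LCS length = dp[5][6] = 2

2


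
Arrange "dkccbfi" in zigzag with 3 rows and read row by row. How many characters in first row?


Zigzag "dkccbfi" into 3 rows:
Placing characters:
  'd' => row 0
  'k' => row 1
  'c' => row 2
  'c' => row 1
  'b' => row 0
  'f' => row 1
  'i' => row 2
Rows:
  Row 0: "db"
  Row 1: "kcf"
  Row 2: "ci"
First row length: 2

2


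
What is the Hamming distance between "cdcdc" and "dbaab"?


Comparing "cdcdc" and "dbaab" position by position:
  Position 0: 'c' vs 'd' => differ
  Position 1: 'd' vs 'b' => differ
  Position 2: 'c' vs 'a' => differ
  Position 3: 'd' vs 'a' => differ
  Position 4: 'c' vs 'b' => differ
Total differences (Hamming distance): 5

5


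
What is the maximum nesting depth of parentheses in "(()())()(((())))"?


Input: "(()())()(((())))"
Tracking depth:
  Position 0 '(': depth becomes 1
  Position 1 '(': depth becomes 2
  Position 2 ')': depth becomes 1
  Position 3 '(': depth becomes 2
  Position 4 ')': depth becomes 1
  Position 5 ')': depth becomes 0
  Position 6 '(': depth becomes 1
  Position 7 ')': depth becomes 0
  Position 8 '(': depth becomes 1
  Position 9 '(': depth becomes 2
  Position 10 '(': depth becomes 3
  Position 11 '(': depth becomes 4
  Position 12 ')': depth becomes 3
  Position 13 ')': depth becomes 2
  Position 14 ')': depth becomes 1
  Position 15 ')': depth becomes 0
Maximum depth reached: 4

4


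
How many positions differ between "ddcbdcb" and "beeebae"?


Comparing "ddcbdcb" and "beeebae" position by position:
  Position 0: 'd' vs 'b' => DIFFER
  Position 1: 'd' vs 'e' => DIFFER
  Position 2: 'c' vs 'e' => DIFFER
  Position 3: 'b' vs 'e' => DIFFER
  Position 4: 'd' vs 'b' => DIFFER
  Position 5: 'c' vs 'a' => DIFFER
  Position 6: 'b' vs 'e' => DIFFER
Positions that differ: 7

7


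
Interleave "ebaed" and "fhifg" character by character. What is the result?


Interleaving "ebaed" and "fhifg":
  Position 0: 'e' from first, 'f' from second => "ef"
  Position 1: 'b' from first, 'h' from second => "bh"
  Position 2: 'a' from first, 'i' from second => "ai"
  Position 3: 'e' from first, 'f' from second => "ef"
  Position 4: 'd' from first, 'g' from second => "dg"
Result: efbhaiefdg

efbhaiefdg


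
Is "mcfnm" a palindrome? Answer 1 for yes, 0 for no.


Input: mcfnm
Reversed: mnfcm
  Compare pos 0 ('m') with pos 4 ('m'): match
  Compare pos 1 ('c') with pos 3 ('n'): MISMATCH
Result: not a palindrome

0


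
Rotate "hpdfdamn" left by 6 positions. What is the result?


Input: "hpdfdamn", rotate left by 6
First 6 characters: "hpdfda"
Remaining characters: "mn"
Concatenate remaining + first: "mn" + "hpdfda" = "mnhpdfda"

mnhpdfda


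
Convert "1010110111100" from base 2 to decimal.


Input: "1010110111100" in base 2
Positional expansion:
  Digit '1' (value 1) x 2^12 = 4096
  Digit '0' (value 0) x 2^11 = 0
  Digit '1' (value 1) x 2^10 = 1024
  Digit '0' (value 0) x 2^9 = 0
  Digit '1' (value 1) x 2^8 = 256
  Digit '1' (value 1) x 2^7 = 128
  Digit '0' (value 0) x 2^6 = 0
  Digit '1' (value 1) x 2^5 = 32
  Digit '1' (value 1) x 2^4 = 16
  Digit '1' (value 1) x 2^3 = 8
  Digit '1' (value 1) x 2^2 = 4
  Digit '0' (value 0) x 2^1 = 0
  Digit '0' (value 0) x 2^0 = 0
Sum = 5564

5564


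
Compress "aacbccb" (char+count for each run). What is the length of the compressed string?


Input: aacbccb
Runs:
  'a' x 2 => "a2"
  'c' x 1 => "c1"
  'b' x 1 => "b1"
  'c' x 2 => "c2"
  'b' x 1 => "b1"
Compressed: "a2c1b1c2b1"
Compressed length: 10

10


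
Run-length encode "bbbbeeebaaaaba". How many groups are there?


Input: bbbbeeebaaaaba
Scanning for consecutive runs:
  Group 1: 'b' x 4 (positions 0-3)
  Group 2: 'e' x 3 (positions 4-6)
  Group 3: 'b' x 1 (positions 7-7)
  Group 4: 'a' x 4 (positions 8-11)
  Group 5: 'b' x 1 (positions 12-12)
  Group 6: 'a' x 1 (positions 13-13)
Total groups: 6

6


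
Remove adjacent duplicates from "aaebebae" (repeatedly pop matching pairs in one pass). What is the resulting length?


Input: aaebebae
Stack-based adjacent duplicate removal:
  Read 'a': push. Stack: a
  Read 'a': matches stack top 'a' => pop. Stack: (empty)
  Read 'e': push. Stack: e
  Read 'b': push. Stack: eb
  Read 'e': push. Stack: ebe
  Read 'b': push. Stack: ebeb
  Read 'a': push. Stack: ebeba
  Read 'e': push. Stack: ebebae
Final stack: "ebebae" (length 6)

6


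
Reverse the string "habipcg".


Input: habipcg
Reading characters right to left:
  Position 6: 'g'
  Position 5: 'c'
  Position 4: 'p'
  Position 3: 'i'
  Position 2: 'b'
  Position 1: 'a'
  Position 0: 'h'
Reversed: gcpibah

gcpibah


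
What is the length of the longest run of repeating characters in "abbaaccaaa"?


Input: "abbaaccaaa"
Scanning for longest run:
  Position 1 ('b'): new char, reset run to 1
  Position 2 ('b'): continues run of 'b', length=2
  Position 3 ('a'): new char, reset run to 1
  Position 4 ('a'): continues run of 'a', length=2
  Position 5 ('c'): new char, reset run to 1
  Position 6 ('c'): continues run of 'c', length=2
  Position 7 ('a'): new char, reset run to 1
  Position 8 ('a'): continues run of 'a', length=2
  Position 9 ('a'): continues run of 'a', length=3
Longest run: 'a' with length 3

3


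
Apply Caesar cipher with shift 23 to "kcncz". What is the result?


Caesar cipher: shift "kcncz" by 23
  'k' (pos 10) + 23 = pos 7 = 'h'
  'c' (pos 2) + 23 = pos 25 = 'z'
  'n' (pos 13) + 23 = pos 10 = 'k'
  'c' (pos 2) + 23 = pos 25 = 'z'
  'z' (pos 25) + 23 = pos 22 = 'w'
Result: hzkzw

hzkzw


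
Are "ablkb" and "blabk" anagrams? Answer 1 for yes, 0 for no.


Strings: "ablkb", "blabk"
Sorted first:  abbkl
Sorted second: abbkl
Sorted forms match => anagrams

1


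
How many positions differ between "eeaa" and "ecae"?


Comparing "eeaa" and "ecae" position by position:
  Position 0: 'e' vs 'e' => same
  Position 1: 'e' vs 'c' => DIFFER
  Position 2: 'a' vs 'a' => same
  Position 3: 'a' vs 'e' => DIFFER
Positions that differ: 2

2


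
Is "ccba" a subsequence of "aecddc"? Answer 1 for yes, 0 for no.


Check if "ccba" is a subsequence of "aecddc"
Greedy scan:
  Position 0 ('a'): no match needed
  Position 1 ('e'): no match needed
  Position 2 ('c'): matches sub[0] = 'c'
  Position 3 ('d'): no match needed
  Position 4 ('d'): no match needed
  Position 5 ('c'): matches sub[1] = 'c'
Only matched 2/4 characters => not a subsequence

0


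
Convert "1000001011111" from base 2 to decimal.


Input: "1000001011111" in base 2
Positional expansion:
  Digit '1' (value 1) x 2^12 = 4096
  Digit '0' (value 0) x 2^11 = 0
  Digit '0' (value 0) x 2^10 = 0
  Digit '0' (value 0) x 2^9 = 0
  Digit '0' (value 0) x 2^8 = 0
  Digit '0' (value 0) x 2^7 = 0
  Digit '1' (value 1) x 2^6 = 64
  Digit '0' (value 0) x 2^5 = 0
  Digit '1' (value 1) x 2^4 = 16
  Digit '1' (value 1) x 2^3 = 8
  Digit '1' (value 1) x 2^2 = 4
  Digit '1' (value 1) x 2^1 = 2
  Digit '1' (value 1) x 2^0 = 1
Sum = 4191

4191


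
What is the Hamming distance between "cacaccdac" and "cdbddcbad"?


Comparing "cacaccdac" and "cdbddcbad" position by position:
  Position 0: 'c' vs 'c' => same
  Position 1: 'a' vs 'd' => differ
  Position 2: 'c' vs 'b' => differ
  Position 3: 'a' vs 'd' => differ
  Position 4: 'c' vs 'd' => differ
  Position 5: 'c' vs 'c' => same
  Position 6: 'd' vs 'b' => differ
  Position 7: 'a' vs 'a' => same
  Position 8: 'c' vs 'd' => differ
Total differences (Hamming distance): 6

6


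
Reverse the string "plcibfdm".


Input: plcibfdm
Reading characters right to left:
  Position 7: 'm'
  Position 6: 'd'
  Position 5: 'f'
  Position 4: 'b'
  Position 3: 'i'
  Position 2: 'c'
  Position 1: 'l'
  Position 0: 'p'
Reversed: mdfbiclp

mdfbiclp


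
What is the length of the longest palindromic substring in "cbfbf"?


Input: "cbfbf"
Checking substrings for palindromes:
  [1:4] "bfb" (len 3) => palindrome
  [2:5] "fbf" (len 3) => palindrome
Longest palindromic substring: "bfb" with length 3

3


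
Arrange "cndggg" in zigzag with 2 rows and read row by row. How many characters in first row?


Zigzag "cndggg" into 2 rows:
Placing characters:
  'c' => row 0
  'n' => row 1
  'd' => row 0
  'g' => row 1
  'g' => row 0
  'g' => row 1
Rows:
  Row 0: "cdg"
  Row 1: "ngg"
First row length: 3

3


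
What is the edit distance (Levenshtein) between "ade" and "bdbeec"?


Computing edit distance: "ade" -> "bdbeec"
DP table:
           b    d    b    e    e    c
      0    1    2    3    4    5    6
  a   1    1    2    3    4    5    6
  d   2    2    1    2    3    4    5
  e   3    3    2    2    2    3    4
Edit distance = dp[3][6] = 4

4


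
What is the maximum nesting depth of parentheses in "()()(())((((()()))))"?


Input: "()()(())((((()()))))"
Tracking depth:
  Position 0 '(': depth becomes 1
  Position 1 ')': depth becomes 0
  Position 2 '(': depth becomes 1
  Position 3 ')': depth becomes 0
  Position 4 '(': depth becomes 1
  Position 5 '(': depth becomes 2
  Position 6 ')': depth becomes 1
  Position 7 ')': depth becomes 0
  Position 8 '(': depth becomes 1
  Position 9 '(': depth becomes 2
  Position 10 '(': depth becomes 3
  Position 11 '(': depth becomes 4
  Position 12 '(': depth becomes 5
  Position 13 ')': depth becomes 4
  Position 14 '(': depth becomes 5
  Position 15 ')': depth becomes 4
  Position 16 ')': depth becomes 3
  Position 17 ')': depth becomes 2
  Position 18 ')': depth becomes 1
  Position 19 ')': depth becomes 0
Maximum depth reached: 5

5


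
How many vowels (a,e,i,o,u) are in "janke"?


Input: janke
Checking each character:
  'j' at position 0: consonant
  'a' at position 1: vowel (running total: 1)
  'n' at position 2: consonant
  'k' at position 3: consonant
  'e' at position 4: vowel (running total: 2)
Total vowels: 2

2


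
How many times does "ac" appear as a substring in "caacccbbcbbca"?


Searching for "ac" in "caacccbbcbbca"
Scanning each position:
  Position 0: "ca" => no
  Position 1: "aa" => no
  Position 2: "ac" => MATCH
  Position 3: "cc" => no
  Position 4: "cc" => no
  Position 5: "cb" => no
  Position 6: "bb" => no
  Position 7: "bc" => no
  Position 8: "cb" => no
  Position 9: "bb" => no
  Position 10: "bc" => no
  Position 11: "ca" => no
Total occurrences: 1

1


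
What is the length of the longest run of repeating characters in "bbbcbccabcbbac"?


Input: "bbbcbccabcbbac"
Scanning for longest run:
  Position 1 ('b'): continues run of 'b', length=2
  Position 2 ('b'): continues run of 'b', length=3
  Position 3 ('c'): new char, reset run to 1
  Position 4 ('b'): new char, reset run to 1
  Position 5 ('c'): new char, reset run to 1
  Position 6 ('c'): continues run of 'c', length=2
  Position 7 ('a'): new char, reset run to 1
  Position 8 ('b'): new char, reset run to 1
  Position 9 ('c'): new char, reset run to 1
  Position 10 ('b'): new char, reset run to 1
  Position 11 ('b'): continues run of 'b', length=2
  Position 12 ('a'): new char, reset run to 1
  Position 13 ('c'): new char, reset run to 1
Longest run: 'b' with length 3

3


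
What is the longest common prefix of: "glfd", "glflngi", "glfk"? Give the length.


Words: glfd, glflngi, glfk
  Position 0: all 'g' => match
  Position 1: all 'l' => match
  Position 2: all 'f' => match
  Position 3: ('d', 'l', 'k') => mismatch, stop
LCP = "glf" (length 3)

3


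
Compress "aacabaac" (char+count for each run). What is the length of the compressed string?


Input: aacabaac
Runs:
  'a' x 2 => "a2"
  'c' x 1 => "c1"
  'a' x 1 => "a1"
  'b' x 1 => "b1"
  'a' x 2 => "a2"
  'c' x 1 => "c1"
Compressed: "a2c1a1b1a2c1"
Compressed length: 12

12


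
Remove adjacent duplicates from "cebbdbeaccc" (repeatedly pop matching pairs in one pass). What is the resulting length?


Input: cebbdbeaccc
Stack-based adjacent duplicate removal:
  Read 'c': push. Stack: c
  Read 'e': push. Stack: ce
  Read 'b': push. Stack: ceb
  Read 'b': matches stack top 'b' => pop. Stack: ce
  Read 'd': push. Stack: ced
  Read 'b': push. Stack: cedb
  Read 'e': push. Stack: cedbe
  Read 'a': push. Stack: cedbea
  Read 'c': push. Stack: cedbeac
  Read 'c': matches stack top 'c' => pop. Stack: cedbea
  Read 'c': push. Stack: cedbeac
Final stack: "cedbeac" (length 7)

7


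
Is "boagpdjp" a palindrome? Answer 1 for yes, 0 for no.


Input: boagpdjp
Reversed: pjdpgaob
  Compare pos 0 ('b') with pos 7 ('p'): MISMATCH
  Compare pos 1 ('o') with pos 6 ('j'): MISMATCH
  Compare pos 2 ('a') with pos 5 ('d'): MISMATCH
  Compare pos 3 ('g') with pos 4 ('p'): MISMATCH
Result: not a palindrome

0


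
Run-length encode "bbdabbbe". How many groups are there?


Input: bbdabbbe
Scanning for consecutive runs:
  Group 1: 'b' x 2 (positions 0-1)
  Group 2: 'd' x 1 (positions 2-2)
  Group 3: 'a' x 1 (positions 3-3)
  Group 4: 'b' x 3 (positions 4-6)
  Group 5: 'e' x 1 (positions 7-7)
Total groups: 5

5


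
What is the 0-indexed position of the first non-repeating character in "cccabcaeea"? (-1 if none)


Input: cccabcaeea
Character frequencies:
  'a': 3
  'b': 1
  'c': 4
  'e': 2
Scanning left to right for freq == 1:
  Position 0 ('c'): freq=4, skip
  Position 1 ('c'): freq=4, skip
  Position 2 ('c'): freq=4, skip
  Position 3 ('a'): freq=3, skip
  Position 4 ('b'): unique! => answer = 4

4


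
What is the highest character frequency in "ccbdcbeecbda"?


Input: ccbdcbeecbda
Character counts:
  'a': 1
  'b': 3
  'c': 4
  'd': 2
  'e': 2
Maximum frequency: 4

4


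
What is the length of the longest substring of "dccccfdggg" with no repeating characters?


Input: "dccccfdggg"
Sliding window (track last position of each char):
  Position 0 ('d'): window [0,0] length 1 -- new best
  Position 1 ('c'): window [0,1] length 2 -- new best
  Position 2 ('c'): repeat (last at 1), move window start to 2
  Position 2 ('c'): window [2,2] length 1
  Position 3 ('c'): repeat (last at 2), move window start to 3
  Position 3 ('c'): window [3,3] length 1
  Position 4 ('c'): repeat (last at 3), move window start to 4
  Position 4 ('c'): window [4,4] length 1
  Position 5 ('f'): window [4,5] length 2
  Position 6 ('d'): window [4,6] length 3 -- new best
  Position 7 ('g'): window [4,7] length 4 -- new best
  Position 8 ('g'): repeat (last at 7), move window start to 8
  Position 8 ('g'): window [8,8] length 1
  Position 9 ('g'): repeat (last at 8), move window start to 9
  Position 9 ('g'): window [9,9] length 1
Longest substring with no repeats: "cfdg" with length 4

4


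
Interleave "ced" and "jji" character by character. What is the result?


Interleaving "ced" and "jji":
  Position 0: 'c' from first, 'j' from second => "cj"
  Position 1: 'e' from first, 'j' from second => "ej"
  Position 2: 'd' from first, 'i' from second => "di"
Result: cjejdi

cjejdi


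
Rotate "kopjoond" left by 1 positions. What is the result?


Input: "kopjoond", rotate left by 1
First 1 characters: "k"
Remaining characters: "opjoond"
Concatenate remaining + first: "opjoond" + "k" = "opjoondk"

opjoondk


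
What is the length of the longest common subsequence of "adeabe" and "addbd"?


LCS of "adeabe" and "addbd"
DP table:
           a    d    d    b    d
      0    0    0    0    0    0
  a   0    1    1    1    1    1
  d   0    1    2    2    2    2
  e   0    1    2    2    2    2
  a   0    1    2    2    2    2
  b   0    1    2    2    3    3
  e   0    1    2    2    3    3
LCS length = dp[6][5] = 3

3


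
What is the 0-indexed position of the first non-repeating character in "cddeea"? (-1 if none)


Input: cddeea
Character frequencies:
  'a': 1
  'c': 1
  'd': 2
  'e': 2
Scanning left to right for freq == 1:
  Position 0 ('c'): unique! => answer = 0

0


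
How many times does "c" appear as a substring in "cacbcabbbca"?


Searching for "c" in "cacbcabbbca"
Scanning each position:
  Position 0: "c" => MATCH
  Position 1: "a" => no
  Position 2: "c" => MATCH
  Position 3: "b" => no
  Position 4: "c" => MATCH
  Position 5: "a" => no
  Position 6: "b" => no
  Position 7: "b" => no
  Position 8: "b" => no
  Position 9: "c" => MATCH
  Position 10: "a" => no
Total occurrences: 4

4


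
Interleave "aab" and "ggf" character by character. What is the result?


Interleaving "aab" and "ggf":
  Position 0: 'a' from first, 'g' from second => "ag"
  Position 1: 'a' from first, 'g' from second => "ag"
  Position 2: 'b' from first, 'f' from second => "bf"
Result: agagbf

agagbf


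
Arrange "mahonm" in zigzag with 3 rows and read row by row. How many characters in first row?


Zigzag "mahonm" into 3 rows:
Placing characters:
  'm' => row 0
  'a' => row 1
  'h' => row 2
  'o' => row 1
  'n' => row 0
  'm' => row 1
Rows:
  Row 0: "mn"
  Row 1: "aom"
  Row 2: "h"
First row length: 2

2


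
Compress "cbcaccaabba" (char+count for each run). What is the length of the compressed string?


Input: cbcaccaabba
Runs:
  'c' x 1 => "c1"
  'b' x 1 => "b1"
  'c' x 1 => "c1"
  'a' x 1 => "a1"
  'c' x 2 => "c2"
  'a' x 2 => "a2"
  'b' x 2 => "b2"
  'a' x 1 => "a1"
Compressed: "c1b1c1a1c2a2b2a1"
Compressed length: 16

16


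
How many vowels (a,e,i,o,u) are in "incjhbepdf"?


Input: incjhbepdf
Checking each character:
  'i' at position 0: vowel (running total: 1)
  'n' at position 1: consonant
  'c' at position 2: consonant
  'j' at position 3: consonant
  'h' at position 4: consonant
  'b' at position 5: consonant
  'e' at position 6: vowel (running total: 2)
  'p' at position 7: consonant
  'd' at position 8: consonant
  'f' at position 9: consonant
Total vowels: 2

2


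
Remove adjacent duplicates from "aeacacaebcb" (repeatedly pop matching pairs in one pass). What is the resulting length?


Input: aeacacaebcb
Stack-based adjacent duplicate removal:
  Read 'a': push. Stack: a
  Read 'e': push. Stack: ae
  Read 'a': push. Stack: aea
  Read 'c': push. Stack: aeac
  Read 'a': push. Stack: aeaca
  Read 'c': push. Stack: aeacac
  Read 'a': push. Stack: aeacaca
  Read 'e': push. Stack: aeacacae
  Read 'b': push. Stack: aeacacaeb
  Read 'c': push. Stack: aeacacaebc
  Read 'b': push. Stack: aeacacaebcb
Final stack: "aeacacaebcb" (length 11)

11


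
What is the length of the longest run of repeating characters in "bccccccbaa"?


Input: "bccccccbaa"
Scanning for longest run:
  Position 1 ('c'): new char, reset run to 1
  Position 2 ('c'): continues run of 'c', length=2
  Position 3 ('c'): continues run of 'c', length=3
  Position 4 ('c'): continues run of 'c', length=4
  Position 5 ('c'): continues run of 'c', length=5
  Position 6 ('c'): continues run of 'c', length=6
  Position 7 ('b'): new char, reset run to 1
  Position 8 ('a'): new char, reset run to 1
  Position 9 ('a'): continues run of 'a', length=2
Longest run: 'c' with length 6

6


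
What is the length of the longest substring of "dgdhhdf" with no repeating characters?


Input: "dgdhhdf"
Sliding window (track last position of each char):
  Position 0 ('d'): window [0,0] length 1 -- new best
  Position 1 ('g'): window [0,1] length 2 -- new best
  Position 2 ('d'): repeat (last at 0), move window start to 1
  Position 2 ('d'): window [1,2] length 2
  Position 3 ('h'): window [1,3] length 3 -- new best
  Position 4 ('h'): repeat (last at 3), move window start to 4
  Position 4 ('h'): window [4,4] length 1
  Position 5 ('d'): window [4,5] length 2
  Position 6 ('f'): window [4,6] length 3
Longest substring with no repeats: "gdh" with length 3

3


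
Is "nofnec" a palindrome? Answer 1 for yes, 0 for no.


Input: nofnec
Reversed: cenfon
  Compare pos 0 ('n') with pos 5 ('c'): MISMATCH
  Compare pos 1 ('o') with pos 4 ('e'): MISMATCH
  Compare pos 2 ('f') with pos 3 ('n'): MISMATCH
Result: not a palindrome

0


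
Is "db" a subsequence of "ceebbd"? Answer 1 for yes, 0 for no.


Check if "db" is a subsequence of "ceebbd"
Greedy scan:
  Position 0 ('c'): no match needed
  Position 1 ('e'): no match needed
  Position 2 ('e'): no match needed
  Position 3 ('b'): no match needed
  Position 4 ('b'): no match needed
  Position 5 ('d'): matches sub[0] = 'd'
Only matched 1/2 characters => not a subsequence

0


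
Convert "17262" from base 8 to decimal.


Input: "17262" in base 8
Positional expansion:
  Digit '1' (value 1) x 8^4 = 4096
  Digit '7' (value 7) x 8^3 = 3584
  Digit '2' (value 2) x 8^2 = 128
  Digit '6' (value 6) x 8^1 = 48
  Digit '2' (value 2) x 8^0 = 2
Sum = 7858

7858


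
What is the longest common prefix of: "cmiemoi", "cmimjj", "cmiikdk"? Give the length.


Words: cmiemoi, cmimjj, cmiikdk
  Position 0: all 'c' => match
  Position 1: all 'm' => match
  Position 2: all 'i' => match
  Position 3: ('e', 'm', 'i') => mismatch, stop
LCP = "cmi" (length 3)

3


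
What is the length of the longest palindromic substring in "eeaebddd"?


Input: "eeaebddd"
Checking substrings for palindromes:
  [1:4] "eae" (len 3) => palindrome
  [5:8] "ddd" (len 3) => palindrome
  [0:2] "ee" (len 2) => palindrome
  [5:7] "dd" (len 2) => palindrome
  [6:8] "dd" (len 2) => palindrome
Longest palindromic substring: "eae" with length 3

3


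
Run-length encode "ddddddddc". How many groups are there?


Input: ddddddddc
Scanning for consecutive runs:
  Group 1: 'd' x 8 (positions 0-7)
  Group 2: 'c' x 1 (positions 8-8)
Total groups: 2

2


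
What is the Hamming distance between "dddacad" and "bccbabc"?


Comparing "dddacad" and "bccbabc" position by position:
  Position 0: 'd' vs 'b' => differ
  Position 1: 'd' vs 'c' => differ
  Position 2: 'd' vs 'c' => differ
  Position 3: 'a' vs 'b' => differ
  Position 4: 'c' vs 'a' => differ
  Position 5: 'a' vs 'b' => differ
  Position 6: 'd' vs 'c' => differ
Total differences (Hamming distance): 7

7


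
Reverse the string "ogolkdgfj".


Input: ogolkdgfj
Reading characters right to left:
  Position 8: 'j'
  Position 7: 'f'
  Position 6: 'g'
  Position 5: 'd'
  Position 4: 'k'
  Position 3: 'l'
  Position 2: 'o'
  Position 1: 'g'
  Position 0: 'o'
Reversed: jfgdklogo

jfgdklogo


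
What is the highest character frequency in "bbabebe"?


Input: bbabebe
Character counts:
  'a': 1
  'b': 4
  'e': 2
Maximum frequency: 4

4


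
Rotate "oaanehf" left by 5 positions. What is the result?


Input: "oaanehf", rotate left by 5
First 5 characters: "oaane"
Remaining characters: "hf"
Concatenate remaining + first: "hf" + "oaane" = "hfoaane"

hfoaane


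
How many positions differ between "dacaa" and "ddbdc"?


Comparing "dacaa" and "ddbdc" position by position:
  Position 0: 'd' vs 'd' => same
  Position 1: 'a' vs 'd' => DIFFER
  Position 2: 'c' vs 'b' => DIFFER
  Position 3: 'a' vs 'd' => DIFFER
  Position 4: 'a' vs 'c' => DIFFER
Positions that differ: 4

4


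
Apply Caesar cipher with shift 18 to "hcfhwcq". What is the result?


Caesar cipher: shift "hcfhwcq" by 18
  'h' (pos 7) + 18 = pos 25 = 'z'
  'c' (pos 2) + 18 = pos 20 = 'u'
  'f' (pos 5) + 18 = pos 23 = 'x'
  'h' (pos 7) + 18 = pos 25 = 'z'
  'w' (pos 22) + 18 = pos 14 = 'o'
  'c' (pos 2) + 18 = pos 20 = 'u'
  'q' (pos 16) + 18 = pos 8 = 'i'
Result: zuxzoui

zuxzoui


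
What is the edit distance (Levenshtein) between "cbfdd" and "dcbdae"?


Computing edit distance: "cbfdd" -> "dcbdae"
DP table:
           d    c    b    d    a    e
      0    1    2    3    4    5    6
  c   1    1    1    2    3    4    5
  b   2    2    2    1    2    3    4
  f   3    3    3    2    2    3    4
  d   4    3    4    3    2    3    4
  d   5    4    4    4    3    3    4
Edit distance = dp[5][6] = 4

4


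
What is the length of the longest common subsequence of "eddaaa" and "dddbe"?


LCS of "eddaaa" and "dddbe"
DP table:
           d    d    d    b    e
      0    0    0    0    0    0
  e   0    0    0    0    0    1
  d   0    1    1    1    1    1
  d   0    1    2    2    2    2
  a   0    1    2    2    2    2
  a   0    1    2    2    2    2
  a   0    1    2    2    2    2
LCS length = dp[6][5] = 2

2


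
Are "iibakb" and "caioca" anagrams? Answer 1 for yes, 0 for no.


Strings: "iibakb", "caioca"
Sorted first:  abbiik
Sorted second: aaccio
Differ at position 1: 'b' vs 'a' => not anagrams

0


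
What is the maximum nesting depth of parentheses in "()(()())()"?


Input: "()(()())()"
Tracking depth:
  Position 0 '(': depth becomes 1
  Position 1 ')': depth becomes 0
  Position 2 '(': depth becomes 1
  Position 3 '(': depth becomes 2
  Position 4 ')': depth becomes 1
  Position 5 '(': depth becomes 2
  Position 6 ')': depth becomes 1
  Position 7 ')': depth becomes 0
  Position 8 '(': depth becomes 1
  Position 9 ')': depth becomes 0
Maximum depth reached: 2

2


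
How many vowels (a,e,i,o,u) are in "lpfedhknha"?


Input: lpfedhknha
Checking each character:
  'l' at position 0: consonant
  'p' at position 1: consonant
  'f' at position 2: consonant
  'e' at position 3: vowel (running total: 1)
  'd' at position 4: consonant
  'h' at position 5: consonant
  'k' at position 6: consonant
  'n' at position 7: consonant
  'h' at position 8: consonant
  'a' at position 9: vowel (running total: 2)
Total vowels: 2

2


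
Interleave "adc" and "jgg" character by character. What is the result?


Interleaving "adc" and "jgg":
  Position 0: 'a' from first, 'j' from second => "aj"
  Position 1: 'd' from first, 'g' from second => "dg"
  Position 2: 'c' from first, 'g' from second => "cg"
Result: ajdgcg

ajdgcg


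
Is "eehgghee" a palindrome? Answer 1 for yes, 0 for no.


Input: eehgghee
Reversed: eehgghee
  Compare pos 0 ('e') with pos 7 ('e'): match
  Compare pos 1 ('e') with pos 6 ('e'): match
  Compare pos 2 ('h') with pos 5 ('h'): match
  Compare pos 3 ('g') with pos 4 ('g'): match
Result: palindrome

1


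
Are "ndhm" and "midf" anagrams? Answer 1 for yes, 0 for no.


Strings: "ndhm", "midf"
Sorted first:  dhmn
Sorted second: dfim
Differ at position 1: 'h' vs 'f' => not anagrams

0


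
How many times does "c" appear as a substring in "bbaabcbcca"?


Searching for "c" in "bbaabcbcca"
Scanning each position:
  Position 0: "b" => no
  Position 1: "b" => no
  Position 2: "a" => no
  Position 3: "a" => no
  Position 4: "b" => no
  Position 5: "c" => MATCH
  Position 6: "b" => no
  Position 7: "c" => MATCH
  Position 8: "c" => MATCH
  Position 9: "a" => no
Total occurrences: 3

3


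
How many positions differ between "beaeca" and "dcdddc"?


Comparing "beaeca" and "dcdddc" position by position:
  Position 0: 'b' vs 'd' => DIFFER
  Position 1: 'e' vs 'c' => DIFFER
  Position 2: 'a' vs 'd' => DIFFER
  Position 3: 'e' vs 'd' => DIFFER
  Position 4: 'c' vs 'd' => DIFFER
  Position 5: 'a' vs 'c' => DIFFER
Positions that differ: 6

6


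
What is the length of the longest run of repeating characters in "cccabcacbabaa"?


Input: "cccabcacbabaa"
Scanning for longest run:
  Position 1 ('c'): continues run of 'c', length=2
  Position 2 ('c'): continues run of 'c', length=3
  Position 3 ('a'): new char, reset run to 1
  Position 4 ('b'): new char, reset run to 1
  Position 5 ('c'): new char, reset run to 1
  Position 6 ('a'): new char, reset run to 1
  Position 7 ('c'): new char, reset run to 1
  Position 8 ('b'): new char, reset run to 1
  Position 9 ('a'): new char, reset run to 1
  Position 10 ('b'): new char, reset run to 1
  Position 11 ('a'): new char, reset run to 1
  Position 12 ('a'): continues run of 'a', length=2
Longest run: 'c' with length 3

3


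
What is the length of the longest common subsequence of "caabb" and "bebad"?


LCS of "caabb" and "bebad"
DP table:
           b    e    b    a    d
      0    0    0    0    0    0
  c   0    0    0    0    0    0
  a   0    0    0    0    1    1
  a   0    0    0    0    1    1
  b   0    1    1    1    1    1
  b   0    1    1    2    2    2
LCS length = dp[5][5] = 2

2


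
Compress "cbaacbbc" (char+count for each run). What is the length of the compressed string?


Input: cbaacbbc
Runs:
  'c' x 1 => "c1"
  'b' x 1 => "b1"
  'a' x 2 => "a2"
  'c' x 1 => "c1"
  'b' x 2 => "b2"
  'c' x 1 => "c1"
Compressed: "c1b1a2c1b2c1"
Compressed length: 12

12


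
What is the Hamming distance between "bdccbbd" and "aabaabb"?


Comparing "bdccbbd" and "aabaabb" position by position:
  Position 0: 'b' vs 'a' => differ
  Position 1: 'd' vs 'a' => differ
  Position 2: 'c' vs 'b' => differ
  Position 3: 'c' vs 'a' => differ
  Position 4: 'b' vs 'a' => differ
  Position 5: 'b' vs 'b' => same
  Position 6: 'd' vs 'b' => differ
Total differences (Hamming distance): 6

6


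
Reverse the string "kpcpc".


Input: kpcpc
Reading characters right to left:
  Position 4: 'c'
  Position 3: 'p'
  Position 2: 'c'
  Position 1: 'p'
  Position 0: 'k'
Reversed: cpcpk

cpcpk


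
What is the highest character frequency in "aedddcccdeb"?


Input: aedddcccdeb
Character counts:
  'a': 1
  'b': 1
  'c': 3
  'd': 4
  'e': 2
Maximum frequency: 4

4


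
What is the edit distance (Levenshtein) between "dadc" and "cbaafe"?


Computing edit distance: "dadc" -> "cbaafe"
DP table:
           c    b    a    a    f    e
      0    1    2    3    4    5    6
  d   1    1    2    3    4    5    6
  a   2    2    2    2    3    4    5
  d   3    3    3    3    3    4    5
  c   4    3    4    4    4    4    5
Edit distance = dp[4][6] = 5

5


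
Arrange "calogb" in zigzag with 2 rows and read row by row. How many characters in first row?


Zigzag "calogb" into 2 rows:
Placing characters:
  'c' => row 0
  'a' => row 1
  'l' => row 0
  'o' => row 1
  'g' => row 0
  'b' => row 1
Rows:
  Row 0: "clg"
  Row 1: "aob"
First row length: 3

3


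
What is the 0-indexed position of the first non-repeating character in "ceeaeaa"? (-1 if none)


Input: ceeaeaa
Character frequencies:
  'a': 3
  'c': 1
  'e': 3
Scanning left to right for freq == 1:
  Position 0 ('c'): unique! => answer = 0

0


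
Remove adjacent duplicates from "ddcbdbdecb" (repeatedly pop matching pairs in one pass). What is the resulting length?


Input: ddcbdbdecb
Stack-based adjacent duplicate removal:
  Read 'd': push. Stack: d
  Read 'd': matches stack top 'd' => pop. Stack: (empty)
  Read 'c': push. Stack: c
  Read 'b': push. Stack: cb
  Read 'd': push. Stack: cbd
  Read 'b': push. Stack: cbdb
  Read 'd': push. Stack: cbdbd
  Read 'e': push. Stack: cbdbde
  Read 'c': push. Stack: cbdbdec
  Read 'b': push. Stack: cbdbdecb
Final stack: "cbdbdecb" (length 8)

8


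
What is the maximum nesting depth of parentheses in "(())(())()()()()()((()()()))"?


Input: "(())(())()()()()()((()()()))"
Tracking depth:
  Position 0 '(': depth becomes 1
  Position 1 '(': depth becomes 2
  Position 2 ')': depth becomes 1
  Position 3 ')': depth becomes 0
  Position 4 '(': depth becomes 1
  Position 5 '(': depth becomes 2
  Position 6 ')': depth becomes 1
  Position 7 ')': depth becomes 0
  Position 8 '(': depth becomes 1
  Position 9 ')': depth becomes 0
  Position 10 '(': depth becomes 1
  Position 11 ')': depth becomes 0
  Position 12 '(': depth becomes 1
  Position 13 ')': depth becomes 0
  Position 14 '(': depth becomes 1
  Position 15 ')': depth becomes 0
  Position 16 '(': depth becomes 1
  Position 17 ')': depth becomes 0
  Position 18 '(': depth becomes 1
  Position 19 '(': depth becomes 2
  Position 20 '(': depth becomes 3
  Position 21 ')': depth becomes 2
  Position 22 '(': depth becomes 3
  Position 23 ')': depth becomes 2
  Position 24 '(': depth becomes 3
  Position 25 ')': depth becomes 2
  Position 26 ')': depth becomes 1
  Position 27 ')': depth becomes 0
Maximum depth reached: 3

3


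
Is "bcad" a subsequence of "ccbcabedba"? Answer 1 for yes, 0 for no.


Check if "bcad" is a subsequence of "ccbcabedba"
Greedy scan:
  Position 0 ('c'): no match needed
  Position 1 ('c'): no match needed
  Position 2 ('b'): matches sub[0] = 'b'
  Position 3 ('c'): matches sub[1] = 'c'
  Position 4 ('a'): matches sub[2] = 'a'
  Position 5 ('b'): no match needed
  Position 6 ('e'): no match needed
  Position 7 ('d'): matches sub[3] = 'd'
  Position 8 ('b'): no match needed
  Position 9 ('a'): no match needed
All 4 characters matched => is a subsequence

1


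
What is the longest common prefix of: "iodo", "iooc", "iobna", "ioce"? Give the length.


Words: iodo, iooc, iobna, ioce
  Position 0: all 'i' => match
  Position 1: all 'o' => match
  Position 2: ('d', 'o', 'b', 'c') => mismatch, stop
LCP = "io" (length 2)

2


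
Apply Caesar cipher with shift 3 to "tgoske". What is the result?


Caesar cipher: shift "tgoske" by 3
  't' (pos 19) + 3 = pos 22 = 'w'
  'g' (pos 6) + 3 = pos 9 = 'j'
  'o' (pos 14) + 3 = pos 17 = 'r'
  's' (pos 18) + 3 = pos 21 = 'v'
  'k' (pos 10) + 3 = pos 13 = 'n'
  'e' (pos 4) + 3 = pos 7 = 'h'
Result: wjrvnh

wjrvnh


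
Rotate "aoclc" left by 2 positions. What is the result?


Input: "aoclc", rotate left by 2
First 2 characters: "ao"
Remaining characters: "clc"
Concatenate remaining + first: "clc" + "ao" = "clcao"

clcao


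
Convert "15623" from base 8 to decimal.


Input: "15623" in base 8
Positional expansion:
  Digit '1' (value 1) x 8^4 = 4096
  Digit '5' (value 5) x 8^3 = 2560
  Digit '6' (value 6) x 8^2 = 384
  Digit '2' (value 2) x 8^1 = 16
  Digit '3' (value 3) x 8^0 = 3
Sum = 7059

7059


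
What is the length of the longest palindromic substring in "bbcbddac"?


Input: "bbcbddac"
Checking substrings for palindromes:
  [1:4] "bcb" (len 3) => palindrome
  [0:2] "bb" (len 2) => palindrome
  [4:6] "dd" (len 2) => palindrome
Longest palindromic substring: "bcb" with length 3

3


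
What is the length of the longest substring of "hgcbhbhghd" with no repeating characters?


Input: "hgcbhbhghd"
Sliding window (track last position of each char):
  Position 0 ('h'): window [0,0] length 1 -- new best
  Position 1 ('g'): window [0,1] length 2 -- new best
  Position 2 ('c'): window [0,2] length 3 -- new best
  Position 3 ('b'): window [0,3] length 4 -- new best
  Position 4 ('h'): repeat (last at 0), move window start to 1
  Position 4 ('h'): window [1,4] length 4
  Position 5 ('b'): repeat (last at 3), move window start to 4
  Position 5 ('b'): window [4,5] length 2
  Position 6 ('h'): repeat (last at 4), move window start to 5
  Position 6 ('h'): window [5,6] length 2
  Position 7 ('g'): window [5,7] length 3
  Position 8 ('h'): repeat (last at 6), move window start to 7
  Position 8 ('h'): window [7,8] length 2
  Position 9 ('d'): window [7,9] length 3
Longest substring with no repeats: "hgcb" with length 4

4


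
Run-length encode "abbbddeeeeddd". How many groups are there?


Input: abbbddeeeeddd
Scanning for consecutive runs:
  Group 1: 'a' x 1 (positions 0-0)
  Group 2: 'b' x 3 (positions 1-3)
  Group 3: 'd' x 2 (positions 4-5)
  Group 4: 'e' x 4 (positions 6-9)
  Group 5: 'd' x 3 (positions 10-12)
Total groups: 5

5


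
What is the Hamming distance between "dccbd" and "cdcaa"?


Comparing "dccbd" and "cdcaa" position by position:
  Position 0: 'd' vs 'c' => differ
  Position 1: 'c' vs 'd' => differ
  Position 2: 'c' vs 'c' => same
  Position 3: 'b' vs 'a' => differ
  Position 4: 'd' vs 'a' => differ
Total differences (Hamming distance): 4

4


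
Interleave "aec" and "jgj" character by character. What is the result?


Interleaving "aec" and "jgj":
  Position 0: 'a' from first, 'j' from second => "aj"
  Position 1: 'e' from first, 'g' from second => "eg"
  Position 2: 'c' from first, 'j' from second => "cj"
Result: ajegcj

ajegcj


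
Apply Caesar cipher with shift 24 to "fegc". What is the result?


Caesar cipher: shift "fegc" by 24
  'f' (pos 5) + 24 = pos 3 = 'd'
  'e' (pos 4) + 24 = pos 2 = 'c'
  'g' (pos 6) + 24 = pos 4 = 'e'
  'c' (pos 2) + 24 = pos 0 = 'a'
Result: dcea

dcea
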